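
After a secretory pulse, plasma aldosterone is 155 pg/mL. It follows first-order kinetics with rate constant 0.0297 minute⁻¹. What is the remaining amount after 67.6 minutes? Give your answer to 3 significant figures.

20.8 pg/mL

t½ = ln 2 / k = 0.69315 / 0.0297 ≈ 23.338 minutes.
Number of half-lives: n = 67.6/23.338 ≈ 2.8965.
Remaining = 155 × (1/2)^2.8965 = 155 × 0.13429 ≈ 20.816 pg/mL.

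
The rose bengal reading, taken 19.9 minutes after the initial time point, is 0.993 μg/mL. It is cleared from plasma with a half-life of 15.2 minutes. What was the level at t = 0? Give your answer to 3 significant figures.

Number of half-lives elapsed: n = 19.9/15.2 ≈ 1.3092.
A₀ = A × 2^n = 0.993 × 2^1.3092 = 0.993 × 2.4781 ≈ 2.4607 μg/mL.

2.46 μg/mL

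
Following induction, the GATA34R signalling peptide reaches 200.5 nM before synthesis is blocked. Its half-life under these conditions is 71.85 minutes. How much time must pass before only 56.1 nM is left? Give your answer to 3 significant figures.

Fraction remaining = 56.1/200.5 ≈ 0.2798.
n = log₂(200.5/56.1) = ln(3.574)/ln 2 ≈ 1.8375 half-lives.
t = n × t½ = 1.8375 × 71.85 ≈ 132.03 minutes.

132 minutes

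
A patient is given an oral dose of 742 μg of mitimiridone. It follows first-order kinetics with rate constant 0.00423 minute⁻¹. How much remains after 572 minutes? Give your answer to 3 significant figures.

t½ = ln 2 / λ = 0.69315 / 0.00423 ≈ 163.86 minutes.
Number of half-lives: n = 572/163.86 ≈ 3.4907.
Remaining = 742 × (1/2)^3.4907 = 742 × 0.088961 ≈ 66.009 μg.

66.0 μg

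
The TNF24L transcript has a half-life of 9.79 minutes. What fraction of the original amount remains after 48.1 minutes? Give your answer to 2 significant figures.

0.033

n = 48.1/9.79 ≈ 4.9132 half-lives.
Fraction remaining = (1/2)^4.9132 ≈ 0.033188.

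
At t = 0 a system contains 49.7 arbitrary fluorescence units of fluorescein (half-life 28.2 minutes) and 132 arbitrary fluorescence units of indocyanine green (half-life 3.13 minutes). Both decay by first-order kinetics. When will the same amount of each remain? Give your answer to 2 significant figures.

5.0 minutes

Set 49.7·(1/2)^(t/28.2) = 132·(1/2)^(t/3.13).
Taking log₂: log₂(49.7/132) = t·(1/28.2 − 1/3.13).
log₂(0.37652) = -1.4092; 1/28.2 − 1/3.13 = -0.28403.
t = -1.4092 / -0.28403 ≈ 4.9616 minutes.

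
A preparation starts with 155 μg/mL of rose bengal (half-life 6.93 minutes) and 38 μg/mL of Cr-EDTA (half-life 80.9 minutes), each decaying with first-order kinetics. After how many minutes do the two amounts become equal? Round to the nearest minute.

15 minutes

Set 155·(1/2)^(t/6.93) = 38·(1/2)^(t/80.9).
Taking log₂: log₂(155/38) = t·(1/6.93 − 1/80.9).
log₂(4.0789) = 2.0282; 1/6.93 − 1/80.9 = 0.13194.
t = 2.0282 / 0.13194 ≈ 15.372 minutes.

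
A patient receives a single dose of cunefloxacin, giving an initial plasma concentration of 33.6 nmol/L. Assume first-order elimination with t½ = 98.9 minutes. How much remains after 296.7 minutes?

Elapsed time is 3 half-lives (296.7/98.9).
Each half-life halves the amount: 33.6 × (1/2)^3 = 33.6/8 = 4.2 nmol/L.

4.2 nmol/L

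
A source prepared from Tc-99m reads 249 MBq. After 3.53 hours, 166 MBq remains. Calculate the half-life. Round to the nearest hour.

6 hours

A/A₀ = 166/249 ≈ 0.66667.
n = log₂(1.5) ≈ 0.58496 half-lives elapsed in 3.53 hours.
t½ = 3.53/0.58496 ≈ 6.0346 hours.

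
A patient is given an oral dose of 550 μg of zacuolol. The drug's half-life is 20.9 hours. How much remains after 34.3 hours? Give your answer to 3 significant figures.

176 μg

Number of half-lives: n = 34.3/20.9 ≈ 1.6411.
Remaining = 550 × (1/2)^1.6411 = 550 × 0.3206 ≈ 176.33 μg.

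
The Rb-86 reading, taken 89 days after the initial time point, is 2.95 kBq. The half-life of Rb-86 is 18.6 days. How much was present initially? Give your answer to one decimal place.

Number of half-lives elapsed: n = 89/18.6 ≈ 4.7849.
A₀ = A × 2^n = 2.95 × 2^4.7849 = 2.95 × 27.568 ≈ 81.327 kBq.

81.3 kBq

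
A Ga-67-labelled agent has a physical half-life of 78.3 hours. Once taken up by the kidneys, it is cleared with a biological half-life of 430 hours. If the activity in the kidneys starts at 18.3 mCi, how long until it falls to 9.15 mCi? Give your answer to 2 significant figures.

1/t_eff = 1/t_phys + 1/t_biol = 1/78.3 + 1/430 = 0.015097 per hour.
t_eff = 78.3 × 430 / (78.3 + 430) ≈ 66.238 hours.
n = log₂(18.3/9.15) ≈ 1; t = 1 × 66.238 ≈ 66.238 hours.

66 hours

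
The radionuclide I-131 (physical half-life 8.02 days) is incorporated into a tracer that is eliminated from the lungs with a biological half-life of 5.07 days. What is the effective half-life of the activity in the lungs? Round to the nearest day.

1/t_eff = 1/t_phys + 1/t_biol = 1/8.02 + 1/5.07 = 0.32193 per day.
t_eff = 8.02 × 5.07 / (8.02 + 5.07) ≈ 3.1063 days.

3 days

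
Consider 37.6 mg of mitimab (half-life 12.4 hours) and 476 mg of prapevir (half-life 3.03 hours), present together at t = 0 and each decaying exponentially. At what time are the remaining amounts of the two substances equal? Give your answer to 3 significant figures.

14.7 hours

Set 37.6·(1/2)^(t/12.4) = 476·(1/2)^(t/3.03).
Taking log₂: log₂(37.6/476) = t·(1/12.4 − 1/3.03).
log₂(0.078992) = -3.6622; 1/12.4 − 1/3.03 = -0.24939.
t = -3.6622 / -0.24939 ≈ 14.685 hours.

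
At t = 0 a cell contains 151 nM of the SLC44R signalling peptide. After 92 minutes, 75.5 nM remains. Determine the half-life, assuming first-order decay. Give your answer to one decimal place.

A/A₀ = 75.5/151 ≈ 0.5.
n = log₂(2) ≈ 1 half-life elapsed in 92 minutes.
t½ = 92/1 ≈ 92 minutes.

92.0 minutes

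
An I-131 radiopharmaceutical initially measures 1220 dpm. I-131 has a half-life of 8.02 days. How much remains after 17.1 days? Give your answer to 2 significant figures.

Number of half-lives: n = 17.1/8.02 ≈ 2.1322.
Remaining = 1220 × (1/2)^2.1322 = 1220 × 0.22811 ≈ 278.3 dpm.

280 dpm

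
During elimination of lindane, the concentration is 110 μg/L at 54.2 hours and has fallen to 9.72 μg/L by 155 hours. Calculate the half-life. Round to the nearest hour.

29 hours

Over Δt = 155 − 54.2 = 100.8 hours, the level fell by a factor of 110/9.72 ≈ 11.317.
n = log₂(11.317) ≈ 3.5004 half-lives, so t½ = 100.8/3.5004 ≈ 28.797 hours.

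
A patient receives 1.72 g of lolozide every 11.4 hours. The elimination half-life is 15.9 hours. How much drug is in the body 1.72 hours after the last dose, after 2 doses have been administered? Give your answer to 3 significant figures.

The 2 doses were given 13.12, 1.72 hours ago.
Total = 1.72·(1/2)^(13.12/15.9) + 1.72·(1/2)^(1.72/15.9)
      = 0.9708 + 1.5957 ≈ 2.5666 g.

2.57 g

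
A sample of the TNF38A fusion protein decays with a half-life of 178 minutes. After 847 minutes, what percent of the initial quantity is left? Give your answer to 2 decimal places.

3.69%

n = 847/178 ≈ 4.7584 half-lives.
Fraction remaining = (1/2)^4.7584 ≈ 0.036946, i.e. 3.6946%.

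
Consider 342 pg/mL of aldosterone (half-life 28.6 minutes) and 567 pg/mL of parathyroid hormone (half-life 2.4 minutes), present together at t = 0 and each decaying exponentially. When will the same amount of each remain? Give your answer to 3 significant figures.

Set 342·(1/2)^(t/28.6) = 567·(1/2)^(t/2.4).
Taking log₂: log₂(342/567) = t·(1/28.6 − 1/2.4).
log₂(0.60317) = -0.72935; 1/28.6 − 1/2.4 = -0.3817.
t = -0.72935 / -0.3817 ≈ 1.9108 minutes.

1.91 minutes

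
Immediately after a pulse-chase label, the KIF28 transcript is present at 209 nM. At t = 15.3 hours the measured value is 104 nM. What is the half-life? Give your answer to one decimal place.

15.2 hours

A/A₀ = 104/209 ≈ 0.49761.
n = log₂(2.0096) ≈ 1.0069 half-lives elapsed in 15.3 hours.
t½ = 15.3/1.0069 ≈ 15.195 hours.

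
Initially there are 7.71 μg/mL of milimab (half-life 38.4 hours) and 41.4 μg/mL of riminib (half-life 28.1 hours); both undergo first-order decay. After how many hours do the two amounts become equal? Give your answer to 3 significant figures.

Set 7.71·(1/2)^(t/38.4) = 41.4·(1/2)^(t/28.1).
Taking log₂: log₂(7.71/41.4) = t·(1/38.4 − 1/28.1).
log₂(0.18623) = -2.4248; 1/38.4 − 1/28.1 = -0.0095455.
t = -2.4248 / -0.0095455 ≈ 254.03 hours.

254 hours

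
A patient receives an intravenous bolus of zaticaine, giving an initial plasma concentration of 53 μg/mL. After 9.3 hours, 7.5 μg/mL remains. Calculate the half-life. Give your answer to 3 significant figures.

3.30 hours

A/A₀ = 7.5/53 ≈ 0.14151.
n = log₂(7.0667) ≈ 2.821 half-lives elapsed in 9.3 hours.
t½ = 9.3/2.821 ≈ 3.2967 hours.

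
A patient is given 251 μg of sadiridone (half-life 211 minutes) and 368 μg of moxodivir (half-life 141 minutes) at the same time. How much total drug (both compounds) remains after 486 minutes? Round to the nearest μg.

85 μg

sadiridone: 251 × (1/2)^(486/211) = 251 × (1/2)^2.3033 ≈ 50.852 μg.
moxodivir: 368 × (1/2)^(486/141) = 368 × (1/2)^3.4468 ≈ 33.749 μg.
Total = 50.852 + 33.749 ≈ 84.6 μg.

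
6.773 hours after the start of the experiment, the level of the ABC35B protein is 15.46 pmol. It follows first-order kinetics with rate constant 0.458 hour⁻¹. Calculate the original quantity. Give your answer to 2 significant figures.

t½ = ln 2 / λ = 0.69315 / 0.458 ≈ 1.5134 hours.
Number of half-lives elapsed: n = 6.773/1.5134 ≈ 4.4753.
A₀ = A × 2^n = 15.46 × 2^4.4753 = 15.46 × 22.243 ≈ 343.88 pmol.

340 pmol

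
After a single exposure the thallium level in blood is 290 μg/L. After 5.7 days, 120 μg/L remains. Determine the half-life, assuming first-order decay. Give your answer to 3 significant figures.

4.48 days

A/A₀ = 120/290 ≈ 0.41379.
n = log₂(2.4167) ≈ 1.273 half-lives elapsed in 5.7 days.
t½ = 5.7/1.273 ≈ 4.4775 days.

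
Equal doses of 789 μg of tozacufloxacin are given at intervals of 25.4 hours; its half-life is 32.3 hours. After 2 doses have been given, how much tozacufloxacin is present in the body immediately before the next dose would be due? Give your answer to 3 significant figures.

The 2 doses were given 50.8, 25.4 hours ago.
Total = 789·(1/2)^(50.8/32.3) + 789·(1/2)^(25.4/32.3)
      = 265.23 + 457.46 ≈ 722.7 μg.

723 μg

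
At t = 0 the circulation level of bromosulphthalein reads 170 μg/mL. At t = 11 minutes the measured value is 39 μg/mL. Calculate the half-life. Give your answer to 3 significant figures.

A/A₀ = 39/170 ≈ 0.22941.
n = log₂(4.359) ≈ 2.124 half-lives elapsed in 11 minutes.
t½ = 11/2.124 ≈ 5.1789 minutes.

5.18 minutes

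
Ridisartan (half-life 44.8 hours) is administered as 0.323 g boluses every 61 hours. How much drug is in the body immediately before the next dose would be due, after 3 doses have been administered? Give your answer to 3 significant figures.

The 3 doses were given 183, 122, 61 hours ago.
Total = 0.323·(1/2)^(183/44.8) + 0.323·(1/2)^(122/44.8) + 0.323·(1/2)^(61/44.8)
      = 0.019035 + 0.048914 + 0.12569 ≈ 0.19364 g.

0.194 g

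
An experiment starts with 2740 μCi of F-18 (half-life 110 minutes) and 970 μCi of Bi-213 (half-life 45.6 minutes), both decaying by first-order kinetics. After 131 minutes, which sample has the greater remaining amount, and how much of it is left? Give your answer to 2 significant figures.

F-18: 2740 × (1/2)^1.1909 ≈ 1200.2 μCi.
Bi-213: 970 × (1/2)^2.8728 ≈ 132.43 μCi.
F-18 has more remaining, at ≈ 1200.2 μCi.

F-18, 1200 μCi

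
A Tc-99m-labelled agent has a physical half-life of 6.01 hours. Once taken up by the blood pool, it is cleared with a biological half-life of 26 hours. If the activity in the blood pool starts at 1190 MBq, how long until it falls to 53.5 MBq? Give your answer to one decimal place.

21.8 hours

1/t_eff = 1/t_phys + 1/t_biol = 1/6.01 + 1/26 = 0.20485 per hour.
t_eff = 6.01 × 26 / (6.01 + 26) ≈ 4.8816 hours.
n = log₂(1190/53.5) ≈ 4.4753; t = 4.4753 × 4.8816 ≈ 21.847 hours.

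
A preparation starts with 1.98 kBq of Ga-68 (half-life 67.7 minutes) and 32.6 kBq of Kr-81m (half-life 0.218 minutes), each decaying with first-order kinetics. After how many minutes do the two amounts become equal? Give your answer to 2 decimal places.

0.88 minutes

Set 1.98·(1/2)^(t/67.7) = 32.6·(1/2)^(t/0.218).
Taking log₂: log₂(1.98/32.6) = t·(1/67.7 − 1/0.218).
log₂(0.060736) = -4.0413; 1/67.7 − 1/0.218 = -4.5724.
t = -4.0413 / -4.5724 ≈ 0.88385 minutes.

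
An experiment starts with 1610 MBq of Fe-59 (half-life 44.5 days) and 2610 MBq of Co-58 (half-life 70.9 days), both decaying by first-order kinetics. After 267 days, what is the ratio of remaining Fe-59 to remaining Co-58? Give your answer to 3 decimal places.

0.131

Fe-59: 1610 × (1/2)^(267/44.5) = 1610 × (1/2)^6 ≈ 25.156 MBq.
Co-58: 2610 × (1/2)^(267/70.9) = 2610 × (1/2)^3.7659 ≈ 191.87 MBq.
Ratio ≈ 25.156 / 191.87 ≈ 0.13111.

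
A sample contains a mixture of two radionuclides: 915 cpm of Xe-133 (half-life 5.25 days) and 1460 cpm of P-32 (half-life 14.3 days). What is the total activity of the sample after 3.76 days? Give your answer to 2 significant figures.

1800 cpm

Xe-133: 915 × (1/2)^(3.76/5.25) = 915 × (1/2)^0.71619 ≈ 556.96 cpm.
P-32: 1460 × (1/2)^(3.76/14.3) = 1460 × (1/2)^0.26294 ≈ 1216.7 cpm.
Total = 556.96 + 1216.7 ≈ 1773.7 cpm.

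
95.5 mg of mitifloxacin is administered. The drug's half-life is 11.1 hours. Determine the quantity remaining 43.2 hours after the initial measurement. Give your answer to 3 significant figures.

6.43 mg

Number of half-lives: n = 43.2/11.1 ≈ 3.8919.
Remaining = 95.5 × (1/2)^3.8919 = 95.5 × 0.067363 ≈ 6.4332 mg.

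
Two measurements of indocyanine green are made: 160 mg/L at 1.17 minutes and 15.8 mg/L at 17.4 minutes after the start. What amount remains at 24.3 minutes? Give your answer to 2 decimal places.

Over Δt = 17.4 − 1.17 = 16.23 minutes, the level fell by a factor of 160/15.8 ≈ 10.127.
n = log₂(10.127) ≈ 3.3401 half-lives, so t½ = 16.23/3.3401 ≈ 4.8592 minutes.
From t = 17.4 to t = 24.3: 15.8 × (1/2)^((24.3−17.4)/4.8592) ≈ 5.9047 mg/L.

5.90 mg/L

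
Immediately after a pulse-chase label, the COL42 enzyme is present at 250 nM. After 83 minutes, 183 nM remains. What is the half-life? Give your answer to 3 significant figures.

184 minutes

A/A₀ = 183/250 ≈ 0.732.
n = log₂(1.3661) ≈ 0.45008 half-lives elapsed in 83 minutes.
t½ = 83/0.45008 ≈ 184.41 minutes.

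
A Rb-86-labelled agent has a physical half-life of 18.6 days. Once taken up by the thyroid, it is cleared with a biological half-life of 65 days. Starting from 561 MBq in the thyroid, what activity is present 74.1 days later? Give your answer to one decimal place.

1/t_eff = 1/t_phys + 1/t_biol = 1/18.6 + 1/65 = 0.069148 per day.
t_eff = 18.6 × 65 / (18.6 + 65) ≈ 14.462 days.
Remaining = 561 × (1/2)^(74.1/14.462) = 561 × (1/2)^5.1239 ≈ 16.089 MBq.

16.1 MBq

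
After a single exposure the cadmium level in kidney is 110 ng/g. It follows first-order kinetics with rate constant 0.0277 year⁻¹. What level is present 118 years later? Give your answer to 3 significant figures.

t½ = ln 2 / k = 0.69315 / 0.0277 ≈ 25.023 years.
Number of half-lives: n = 118/25.023 ≈ 4.7156.
Remaining = 110 × (1/2)^4.7156 = 110 × 0.03806 ≈ 4.1866 ng/g.

4.19 ng/g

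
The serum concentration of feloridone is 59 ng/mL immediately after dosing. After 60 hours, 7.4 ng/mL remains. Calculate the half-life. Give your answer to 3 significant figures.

20.0 hours

A/A₀ = 7.4/59 ≈ 0.12542.
n = log₂(7.973) ≈ 2.9951 half-lives elapsed in 60 hours.
t½ = 60/2.9951 ≈ 20.033 hours.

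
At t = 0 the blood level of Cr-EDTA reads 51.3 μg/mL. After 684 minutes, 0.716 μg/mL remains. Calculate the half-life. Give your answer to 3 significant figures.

A/A₀ = 0.716/51.3 ≈ 0.013957.
n = log₂(71.648) ≈ 6.1629 half-lives elapsed in 684 minutes.
t½ = 684/6.1629 ≈ 110.99 minutes.

111 minutes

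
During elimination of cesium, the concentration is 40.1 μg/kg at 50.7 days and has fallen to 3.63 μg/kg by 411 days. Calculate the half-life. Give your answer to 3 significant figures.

104 days

Over Δt = 411 − 50.7 = 360.3 days, the level fell by a factor of 40.1/3.63 ≈ 11.047.
n = log₂(11.047) ≈ 3.4656 half-lives, so t½ = 360.3/3.4656 ≈ 103.97 days.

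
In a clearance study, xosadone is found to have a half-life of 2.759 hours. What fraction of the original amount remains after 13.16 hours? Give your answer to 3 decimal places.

n = 13.16/2.759 ≈ 4.7698 half-lives.
Fraction remaining = (1/2)^4.7698 ≈ 0.036655.

0.037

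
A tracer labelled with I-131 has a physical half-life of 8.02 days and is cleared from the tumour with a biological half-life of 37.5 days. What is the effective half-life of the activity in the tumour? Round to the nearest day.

1/t_eff = 1/t_phys + 1/t_biol = 1/8.02 + 1/37.5 = 0.15135 per day.
t_eff = 8.02 × 37.5 / (8.02 + 37.5) ≈ 6.607 days.

7 days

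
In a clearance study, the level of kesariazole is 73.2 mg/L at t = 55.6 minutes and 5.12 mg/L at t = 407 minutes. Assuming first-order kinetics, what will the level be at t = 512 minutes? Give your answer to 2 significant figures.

Over Δt = 407 − 55.6 = 351.4 minutes, the level fell by a factor of 73.2/5.12 ≈ 14.297.
n = log₂(14.297) ≈ 3.8376 half-lives, so t½ = 351.4/3.8376 ≈ 91.567 minutes.
From t = 407 to t = 512: 5.12 × (1/2)^((512−407)/91.567) ≈ 2.3125 mg/L.

2.3 mg/L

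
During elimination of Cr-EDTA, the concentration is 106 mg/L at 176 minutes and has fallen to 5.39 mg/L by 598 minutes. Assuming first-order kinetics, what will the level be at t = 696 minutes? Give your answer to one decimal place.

2.7 mg/L

Over Δt = 598 − 176 = 422 minutes, the level fell by a factor of 106/5.39 ≈ 19.666.
n = log₂(19.666) ≈ 4.2976 half-lives, so t½ = 422/4.2976 ≈ 98.194 minutes.
From t = 598 to t = 696: 5.39 × (1/2)^((696−598)/98.194) ≈ 2.6987 mg/L.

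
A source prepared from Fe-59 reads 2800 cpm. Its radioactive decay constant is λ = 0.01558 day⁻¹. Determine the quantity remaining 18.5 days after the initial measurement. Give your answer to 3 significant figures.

2100 cpm

t½ = ln 2 / λ = 0.69315 / 0.01558 ≈ 44.49 days.
Number of half-lives: n = 18.5/44.49 ≈ 0.41583.
Remaining = 2800 × (1/2)^0.41583 = 2800 × 0.74959 ≈ 2098.8 cpm.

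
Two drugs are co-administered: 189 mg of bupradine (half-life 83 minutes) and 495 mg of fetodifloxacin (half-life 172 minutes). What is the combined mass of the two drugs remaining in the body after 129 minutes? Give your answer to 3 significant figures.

359 mg

bupradine: 189 × (1/2)^(129/83) = 189 × (1/2)^1.5542 ≈ 64.357 mg.
fetodifloxacin: 495 × (1/2)^(129/172) = 495 × (1/2)^0.75 ≈ 294.33 mg.
Total = 64.357 + 294.33 ≈ 358.69 mg.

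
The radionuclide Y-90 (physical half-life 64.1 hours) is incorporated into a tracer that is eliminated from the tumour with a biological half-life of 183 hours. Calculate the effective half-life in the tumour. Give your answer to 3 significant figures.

47.5 hours

1/t_eff = 1/t_phys + 1/t_biol = 1/64.1 + 1/183 = 0.021065 per hour.
t_eff = 64.1 × 183 / (64.1 + 183) ≈ 47.472 hours.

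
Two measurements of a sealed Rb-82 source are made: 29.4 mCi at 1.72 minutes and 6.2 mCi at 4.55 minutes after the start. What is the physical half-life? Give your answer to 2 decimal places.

1.26 minutes

Over Δt = 4.55 − 1.72 = 2.83 minutes, the level fell by a factor of 29.4/6.2 ≈ 4.7419.
n = log₂(4.7419) ≈ 2.2455 half-lives, so t½ = 2.83/2.2455 ≈ 1.2603 minutes.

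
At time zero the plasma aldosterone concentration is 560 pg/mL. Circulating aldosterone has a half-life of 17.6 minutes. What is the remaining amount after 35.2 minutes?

Elapsed time is 2 half-lives (35.2/17.6).
Each half-life halves the amount: 560 × (1/2)^2 = 560/4 = 140 pg/mL.

140 pg/mL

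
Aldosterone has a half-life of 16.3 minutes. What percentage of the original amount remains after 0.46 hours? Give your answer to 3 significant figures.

30.9%

0.46 hours = 27.6 minutes.
n = 27.6/16.3 ≈ 1.6933 half-lives.
Fraction remaining = (1/2)^1.6933 ≈ 0.30923, i.e. 30.923%.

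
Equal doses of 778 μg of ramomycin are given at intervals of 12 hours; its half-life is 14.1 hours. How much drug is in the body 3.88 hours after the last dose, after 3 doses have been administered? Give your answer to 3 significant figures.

1200 μg

The 3 doses were given 27.88, 15.88, 3.88 hours ago.
Total = 778·(1/2)^(27.88/14.1) + 778·(1/2)^(15.88/14.1) + 778·(1/2)^(3.88/14.1)
      = 197.58 + 356.41 + 642.9 ≈ 1196.9 μg.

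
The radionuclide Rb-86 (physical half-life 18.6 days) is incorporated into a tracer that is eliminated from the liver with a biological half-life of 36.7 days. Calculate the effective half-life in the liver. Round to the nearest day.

1/t_eff = 1/t_phys + 1/t_biol = 1/18.6 + 1/36.7 = 0.081011 per day.
t_eff = 18.6 × 36.7 / (18.6 + 36.7) ≈ 12.344 days.

12 days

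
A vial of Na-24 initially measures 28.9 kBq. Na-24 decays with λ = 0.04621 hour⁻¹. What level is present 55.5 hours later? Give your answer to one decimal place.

2.2 kBq

t½ = ln 2 / λ = 0.69315 / 0.04621 ≈ 15 hours.
Number of half-lives: n = 55.5/15 ≈ 3.7.
Remaining = 28.9 × (1/2)^3.7 = 28.9 × 0.076946 ≈ 2.2237 kBq.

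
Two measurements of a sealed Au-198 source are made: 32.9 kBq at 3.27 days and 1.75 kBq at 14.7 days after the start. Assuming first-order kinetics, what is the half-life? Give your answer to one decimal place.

Over Δt = 14.7 − 3.27 = 11.43 days, the level fell by a factor of 32.9/1.75 ≈ 18.8.
n = log₂(18.8) ≈ 4.2327 half-lives, so t½ = 11.43/4.2327 ≈ 2.7004 days.

2.7 days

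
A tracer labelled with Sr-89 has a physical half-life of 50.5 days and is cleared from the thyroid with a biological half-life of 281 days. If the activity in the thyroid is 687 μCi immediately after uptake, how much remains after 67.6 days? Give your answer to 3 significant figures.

230 μCi

1/t_eff = 1/t_phys + 1/t_biol = 1/50.5 + 1/281 = 0.023361 per day.
t_eff = 50.5 × 281 / (50.5 + 281) ≈ 42.807 days.
Remaining = 687 × (1/2)^(67.6/42.807) = 687 × (1/2)^1.5792 ≈ 229.92 μCi.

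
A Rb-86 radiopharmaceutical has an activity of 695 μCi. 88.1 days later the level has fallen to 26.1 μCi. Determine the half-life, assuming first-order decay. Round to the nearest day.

A/A₀ = 26.1/695 ≈ 0.037554.
n = log₂(26.628) ≈ 4.7349 half-lives elapsed in 88.1 days.
t½ = 88.1/4.7349 ≈ 18.607 days.

19 days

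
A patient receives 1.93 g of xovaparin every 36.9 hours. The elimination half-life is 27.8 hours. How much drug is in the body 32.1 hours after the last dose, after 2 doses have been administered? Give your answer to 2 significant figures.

The 2 doses were given 69, 32.1 hours ago.
Total = 1.93·(1/2)^(69/27.8) + 1.93·(1/2)^(32.1/27.8)
      = 0.34546 + 0.86689 ≈ 1.2124 g.

1.2 g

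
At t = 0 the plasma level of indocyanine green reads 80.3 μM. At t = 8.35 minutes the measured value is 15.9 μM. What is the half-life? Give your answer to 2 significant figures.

3.6 minutes

A/A₀ = 15.9/80.3 ≈ 0.19801.
n = log₂(5.0503) ≈ 2.3364 half-lives elapsed in 8.35 minutes.
t½ = 8.35/2.3364 ≈ 3.5739 minutes.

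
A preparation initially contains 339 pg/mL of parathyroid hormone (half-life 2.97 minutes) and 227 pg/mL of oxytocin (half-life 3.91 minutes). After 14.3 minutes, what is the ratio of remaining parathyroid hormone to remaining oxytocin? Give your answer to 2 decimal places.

parathyroid hormone: 339 × (1/2)^(14.3/2.97) = 339 × (1/2)^4.8148 ≈ 12.045 pg/mL.
oxytocin: 227 × (1/2)^(14.3/3.91) = 227 × (1/2)^3.6573 ≈ 17.992 pg/mL.
Ratio ≈ 12.045 / 17.992 ≈ 0.66946.

0.67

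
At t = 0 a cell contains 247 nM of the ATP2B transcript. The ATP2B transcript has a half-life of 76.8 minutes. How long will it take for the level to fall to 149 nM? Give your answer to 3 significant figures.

Fraction remaining = 149/247 ≈ 0.60324.
n = log₂(247/149) = ln(1.6577)/ln 2 ≈ 0.7292 half-lives.
t = n × t½ = 0.7292 × 76.8 ≈ 56.002 minutes.

56.0 minutes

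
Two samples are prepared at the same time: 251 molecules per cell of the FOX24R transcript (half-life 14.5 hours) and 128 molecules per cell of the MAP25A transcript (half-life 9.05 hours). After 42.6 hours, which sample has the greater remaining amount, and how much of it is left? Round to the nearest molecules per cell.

FOX24R transcript, 33 molecules per cell

FOX24R transcript: 251 × (1/2)^2.9379 ≈ 32.754 molecules per cell.
MAP25A transcript: 128 × (1/2)^4.7072 ≈ 4.9001 molecules per cell.
FOX24R transcript has more remaining, at ≈ 32.754 molecules per cell.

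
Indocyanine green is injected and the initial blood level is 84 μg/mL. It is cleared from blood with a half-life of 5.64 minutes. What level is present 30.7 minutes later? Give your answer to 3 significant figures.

1.93 μg/mL

Number of half-lives: n = 30.7/5.64 ≈ 5.4433.
Remaining = 84 × (1/2)^5.4433 = 84 × 0.022983 ≈ 1.9306 μg/mL.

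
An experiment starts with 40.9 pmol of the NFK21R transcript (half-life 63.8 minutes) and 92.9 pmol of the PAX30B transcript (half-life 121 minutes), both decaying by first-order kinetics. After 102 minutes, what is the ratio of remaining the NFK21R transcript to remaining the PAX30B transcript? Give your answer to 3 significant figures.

NFK21R transcript: 40.9 × (1/2)^(102/63.8) = 40.9 × (1/2)^1.5987 ≈ 13.504 pmol.
PAX30B transcript: 92.9 × (1/2)^(102/121) = 92.9 × (1/2)^0.84298 ≈ 51.791 pmol.
Ratio ≈ 13.504 / 51.791 ≈ 0.26073.

0.261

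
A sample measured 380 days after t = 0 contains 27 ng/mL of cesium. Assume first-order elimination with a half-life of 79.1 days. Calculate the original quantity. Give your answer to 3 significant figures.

754 ng/mL

Number of half-lives elapsed: n = 380/79.1 ≈ 4.804.
A₀ = A × 2^n = 27 × 2^4.804 = 27 × 27.936 ≈ 754.27 ng/mL.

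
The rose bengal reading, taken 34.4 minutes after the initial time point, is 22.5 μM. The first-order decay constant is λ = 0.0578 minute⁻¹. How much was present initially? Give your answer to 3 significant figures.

t½ = ln 2 / λ = 0.69315 / 0.0578 ≈ 11.992 minutes.
Number of half-lives elapsed: n = 34.4/11.992 ≈ 2.8685.
A₀ = A × 2^n = 22.5 × 2^2.8685 = 22.5 × 7.3033 ≈ 164.32 μM.

164 μM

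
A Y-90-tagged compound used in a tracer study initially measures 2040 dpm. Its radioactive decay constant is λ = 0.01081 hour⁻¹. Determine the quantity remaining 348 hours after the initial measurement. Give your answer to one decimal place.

t½ = ln 2 / λ = 0.69315 / 0.01081 ≈ 64.121 hours.
Number of half-lives: n = 348/64.121 ≈ 5.4272.
Remaining = 2040 × (1/2)^5.4272 = 2040 × 0.02324 ≈ 47.41 dpm.

47.4 dpm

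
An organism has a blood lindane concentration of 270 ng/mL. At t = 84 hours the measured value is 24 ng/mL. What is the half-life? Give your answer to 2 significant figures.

A/A₀ = 24/270 ≈ 0.088889.
n = log₂(11.25) ≈ 3.4919 half-lives elapsed in 84 hours.
t½ = 84/3.4919 ≈ 24.056 hours.

24 hours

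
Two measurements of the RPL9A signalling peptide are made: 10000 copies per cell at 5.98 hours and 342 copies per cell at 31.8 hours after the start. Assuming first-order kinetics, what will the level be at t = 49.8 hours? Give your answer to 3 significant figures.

Over Δt = 31.8 − 5.98 = 25.82 hours, the level fell by a factor of 10000/342 ≈ 29.24.
n = log₂(29.24) ≈ 4.8699 half-lives, so t½ = 25.82/4.8699 ≈ 5.302 hours.
From t = 31.8 to t = 49.8: 342 × (1/2)^((49.8−31.8)/5.302) ≈ 32.512 copies per cell.

32.5 copies per cell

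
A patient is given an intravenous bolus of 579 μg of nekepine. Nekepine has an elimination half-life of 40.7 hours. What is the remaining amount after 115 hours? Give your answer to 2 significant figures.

82 μg

Number of half-lives: n = 115/40.7 ≈ 2.8256.
Remaining = 579 × (1/2)^2.8256 = 579 × 0.14107 ≈ 81.677 μg.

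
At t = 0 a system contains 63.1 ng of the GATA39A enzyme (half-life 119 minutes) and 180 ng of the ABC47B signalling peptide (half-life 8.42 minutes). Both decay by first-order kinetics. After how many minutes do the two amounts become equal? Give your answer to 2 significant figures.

Set 63.1·(1/2)^(t/119) = 180·(1/2)^(t/8.42).
Taking log₂: log₂(63.1/180) = t·(1/119 − 1/8.42).
log₂(0.35056) = -1.5123; 1/119 − 1/8.42 = -0.11036.
t = -1.5123 / -0.11036 ≈ 13.703 minutes.

14 minutes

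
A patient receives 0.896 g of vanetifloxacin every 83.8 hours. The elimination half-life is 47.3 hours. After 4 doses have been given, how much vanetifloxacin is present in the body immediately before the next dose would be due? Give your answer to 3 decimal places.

0.368 g

The 4 doses were given 335.2, 251.4, 167.6, 83.8 hours ago.
Total = 0.896·(1/2)^(335.2/47.3) + 0.896·(1/2)^(251.4/47.3) + 0.896·(1/2)^(167.6/47.3) + 0.896·(1/2)^(83.8/47.3)
      = 0.0065918 + 0.022508 + 0.076852 + 0.26241 ≈ 0.36836 g.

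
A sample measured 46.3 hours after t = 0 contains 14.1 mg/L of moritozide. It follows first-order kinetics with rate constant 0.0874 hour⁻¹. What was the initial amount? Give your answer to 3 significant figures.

807 mg/L

t½ = ln 2 / k = 0.69315 / 0.0874 ≈ 7.9307 hours.
Number of half-lives elapsed: n = 46.3/7.9307 ≈ 5.838.
A₀ = A × 2^n = 14.1 × 2^5.838 = 14.1 × 57.204 ≈ 806.57 mg/L.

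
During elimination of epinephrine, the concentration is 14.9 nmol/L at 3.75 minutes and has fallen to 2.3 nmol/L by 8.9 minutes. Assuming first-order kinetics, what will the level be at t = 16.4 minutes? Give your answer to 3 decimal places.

0.151 nmol/L

Over Δt = 8.9 − 3.75 = 5.15 minutes, the level fell by a factor of 14.9/2.3 ≈ 6.4783.
n = log₂(6.4783) ≈ 2.6956 half-lives, so t½ = 5.15/2.6956 ≈ 1.9105 minutes.
From t = 8.9 to t = 16.4: 2.3 × (1/2)^((16.4−8.9)/1.9105) ≈ 0.15135 nmol/L.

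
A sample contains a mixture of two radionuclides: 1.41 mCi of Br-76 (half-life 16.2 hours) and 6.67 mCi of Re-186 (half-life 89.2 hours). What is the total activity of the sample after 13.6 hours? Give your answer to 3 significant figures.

Br-76: 1.41 × (1/2)^(13.6/16.2) = 1.41 × (1/2)^0.83951 ≈ 0.78796 mCi.
Re-186: 6.67 × (1/2)^(13.6/89.2) = 6.67 × (1/2)^0.15247 ≈ 6.0011 mCi.
Total = 0.78796 + 6.0011 ≈ 6.789 mCi.

6.79 mCi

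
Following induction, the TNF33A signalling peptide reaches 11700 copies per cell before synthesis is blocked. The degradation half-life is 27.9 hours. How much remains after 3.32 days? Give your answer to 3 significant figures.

Convert the elapsed time: 3.32 days = 79.68 hours.
Number of half-lives: n = 79.68/27.9 ≈ 2.8559.
Remaining = 11700 × (1/2)^2.8559 = 11700 × 0.13813 ≈ 1616.1 copies per cell.

1620 copies per cell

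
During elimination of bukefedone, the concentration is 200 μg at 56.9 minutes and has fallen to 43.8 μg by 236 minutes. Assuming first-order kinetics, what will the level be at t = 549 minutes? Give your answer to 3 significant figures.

Over Δt = 236 − 56.9 = 179.1 minutes, the level fell by a factor of 200/43.8 ≈ 4.5662.
n = log₂(4.5662) ≈ 2.191 half-lives, so t½ = 179.1/2.191 ≈ 81.744 minutes.
From t = 236 to t = 549: 43.8 × (1/2)^((549−236)/81.744) ≈ 3.0819 μg.

3.08 μg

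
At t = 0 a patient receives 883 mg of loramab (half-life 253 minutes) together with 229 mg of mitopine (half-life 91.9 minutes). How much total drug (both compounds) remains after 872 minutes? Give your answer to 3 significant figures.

81.3 mg

loramab: 883 × (1/2)^(872/253) = 883 × (1/2)^3.4466 ≈ 80.988 mg.
mitopine: 229 × (1/2)^(872/91.9) = 229 × (1/2)^9.4886 ≈ 0.31878 mg.
Total = 80.988 + 0.31878 ≈ 81.306 mg.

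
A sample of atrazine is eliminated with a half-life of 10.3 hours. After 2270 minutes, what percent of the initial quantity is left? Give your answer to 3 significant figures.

2270 minutes = 37.8333 hours.
n = 37.8333/10.3 ≈ 3.6731 half-lives.
Fraction remaining = (1/2)^3.6731 ≈ 0.078393, i.e. 7.8393%.

7.84%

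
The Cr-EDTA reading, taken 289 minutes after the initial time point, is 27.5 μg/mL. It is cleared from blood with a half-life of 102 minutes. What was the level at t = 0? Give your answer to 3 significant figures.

196 μg/mL

Number of half-lives elapsed: n = 289/102 ≈ 2.8333.
A₀ = A × 2^n = 27.5 × 2^2.8333 = 27.5 × 7.1272 ≈ 196 μg/mL.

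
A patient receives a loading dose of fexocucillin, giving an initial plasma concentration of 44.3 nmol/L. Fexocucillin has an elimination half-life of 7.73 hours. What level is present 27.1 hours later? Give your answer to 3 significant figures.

3.90 nmol/L

Number of half-lives: n = 27.1/7.73 ≈ 3.5058.
Remaining = 44.3 × (1/2)^3.5058 = 44.3 × 0.088032 ≈ 3.8998 nmol/L.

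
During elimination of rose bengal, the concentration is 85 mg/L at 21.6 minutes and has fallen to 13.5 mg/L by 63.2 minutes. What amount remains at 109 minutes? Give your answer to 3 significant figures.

1.78 mg/L

Over Δt = 63.2 − 21.6 = 41.6 minutes, the level fell by a factor of 85/13.5 ≈ 6.2963.
n = log₂(6.2963) ≈ 2.6545 half-lives, so t½ = 41.6/2.6545 ≈ 15.671 minutes.
From t = 63.2 to t = 109: 13.5 × (1/2)^((109−63.2)/15.671) ≈ 1.7806 mg/L.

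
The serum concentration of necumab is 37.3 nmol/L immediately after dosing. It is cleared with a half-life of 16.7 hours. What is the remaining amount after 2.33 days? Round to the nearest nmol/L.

Convert the elapsed time: 2.33 days = 55.92 hours.
Number of half-lives: n = 55.92/16.7 ≈ 3.3485.
Remaining = 37.3 × (1/2)^3.3485 = 37.3 × 0.098175 ≈ 3.6619 nmol/L.

4 nmol/L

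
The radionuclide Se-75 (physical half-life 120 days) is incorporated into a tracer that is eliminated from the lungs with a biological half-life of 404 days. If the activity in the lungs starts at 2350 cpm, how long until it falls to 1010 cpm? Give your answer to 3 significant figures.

113 days

1/t_eff = 1/t_phys + 1/t_biol = 1/120 + 1/404 = 0.010809 per day.
t_eff = 120 × 404 / (120 + 404) ≈ 92.519 days.
n = log₂(2350/1010) ≈ 1.2183; t = 1.2183 × 92.519 ≈ 112.72 days.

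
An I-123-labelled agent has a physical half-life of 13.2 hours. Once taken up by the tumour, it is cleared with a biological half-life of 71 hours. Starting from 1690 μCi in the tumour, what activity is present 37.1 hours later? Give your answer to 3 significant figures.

168 μCi

1/t_eff = 1/t_phys + 1/t_biol = 1/13.2 + 1/71 = 0.089842 per hour.
t_eff = 13.2 × 71 / (13.2 + 71) ≈ 11.131 hours.
Remaining = 1690 × (1/2)^(37.1/11.131) = 1690 × (1/2)^3.3331 ≈ 167.69 μCi.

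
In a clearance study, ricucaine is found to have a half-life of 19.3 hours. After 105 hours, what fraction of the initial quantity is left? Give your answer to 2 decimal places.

0.02

n = 105/19.3 ≈ 5.4404 half-lives.
Fraction remaining = (1/2)^5.4404 ≈ 0.023029.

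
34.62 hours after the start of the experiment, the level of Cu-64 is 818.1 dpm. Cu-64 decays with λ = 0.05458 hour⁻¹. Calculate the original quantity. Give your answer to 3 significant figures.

t½ = ln 2 / λ = 0.69315 / 0.05458 ≈ 12.7 hours.
Number of half-lives elapsed: n = 34.62/12.7 ≈ 2.7261.
A₀ = A × 2^n = 818.1 × 2^2.7261 = 818.1 × 6.6165 ≈ 5412.9 dpm.

5410 dpm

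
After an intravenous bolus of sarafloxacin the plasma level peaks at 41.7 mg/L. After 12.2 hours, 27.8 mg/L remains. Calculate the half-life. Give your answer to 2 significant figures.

A/A₀ = 27.8/41.7 ≈ 0.66667.
n = log₂(1.5) ≈ 0.58496 half-lives elapsed in 12.2 hours.
t½ = 12.2/0.58496 ≈ 20.856 hours.

21 hours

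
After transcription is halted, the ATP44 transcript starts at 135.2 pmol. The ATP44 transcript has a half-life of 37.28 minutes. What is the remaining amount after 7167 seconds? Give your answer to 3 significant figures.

14.7 pmol

Convert the elapsed time: 7167 seconds = 119.45 minutes.
Number of half-lives: n = 119.45/37.28 ≈ 3.2041.
Remaining = 135.2 × (1/2)^3.2041 = 135.2 × 0.10851 ≈ 14.67 pmol.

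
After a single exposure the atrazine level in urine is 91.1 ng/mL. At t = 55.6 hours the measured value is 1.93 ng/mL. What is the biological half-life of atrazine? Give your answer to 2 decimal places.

A/A₀ = 1.93/91.1 ≈ 0.021186.
n = log₂(47.202) ≈ 5.5608 half-lives elapsed in 55.6 hours.
t½ = 55.6/5.5608 ≈ 9.9986 hours.

10.00 hours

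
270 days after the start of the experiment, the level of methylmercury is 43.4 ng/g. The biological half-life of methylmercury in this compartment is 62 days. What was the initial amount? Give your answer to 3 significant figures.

Number of half-lives elapsed: n = 270/62 ≈ 4.3548.
A₀ = A × 2^n = 43.4 × 2^4.3548 = 43.4 × 20.461 ≈ 888.03 ng/g.

888 ng/g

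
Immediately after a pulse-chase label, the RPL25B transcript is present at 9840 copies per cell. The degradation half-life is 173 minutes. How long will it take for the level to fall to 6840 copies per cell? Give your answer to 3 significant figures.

Fraction remaining = 6840/9840 ≈ 0.69512.
n = log₂(9840/6840) = ln(1.4386)/ln 2 ≈ 0.52466 half-lives.
t = n × t½ = 0.52466 × 173 ≈ 90.767 minutes.

90.8 minutes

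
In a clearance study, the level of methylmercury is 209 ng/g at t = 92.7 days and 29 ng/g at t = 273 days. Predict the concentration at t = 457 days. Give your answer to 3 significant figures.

3.86 ng/g

Over Δt = 273 − 92.7 = 180.3 days, the level fell by a factor of 209/29 ≈ 7.2069.
n = log₂(7.2069) ≈ 2.8494 half-lives, so t½ = 180.3/2.8494 ≈ 63.277 days.
From t = 273 to t = 457: 29 × (1/2)^((457−273)/63.277) ≈ 3.8641 ng/g.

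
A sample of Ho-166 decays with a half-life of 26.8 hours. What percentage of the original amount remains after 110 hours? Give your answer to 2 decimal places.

n = 110/26.8 ≈ 4.1045 half-lives.
Fraction remaining = (1/2)^4.1045 ≈ 0.058134, i.e. 5.8134%.

5.81%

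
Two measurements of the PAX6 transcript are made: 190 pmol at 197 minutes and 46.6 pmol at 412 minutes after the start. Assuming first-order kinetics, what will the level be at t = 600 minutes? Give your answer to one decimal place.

Over Δt = 412 − 197 = 215 minutes, the level fell by a factor of 190/46.6 ≈ 4.0773.
n = log₂(4.0773) ≈ 2.0276 half-lives, so t½ = 215/2.0276 ≈ 106.04 minutes.
From t = 412 to t = 600: 46.6 × (1/2)^((600−412)/106.04) ≈ 13.635 pmol.

13.6 pmol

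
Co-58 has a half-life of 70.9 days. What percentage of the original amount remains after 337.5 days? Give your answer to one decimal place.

n = 337.5/70.9 ≈ 4.7602 half-lives.
Fraction remaining = (1/2)^4.7602 ≈ 0.0369, i.e. 3.69%.

3.7%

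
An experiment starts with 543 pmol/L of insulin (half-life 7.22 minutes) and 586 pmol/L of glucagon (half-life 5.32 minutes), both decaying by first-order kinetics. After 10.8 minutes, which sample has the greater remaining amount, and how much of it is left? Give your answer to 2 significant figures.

insulin: 543 × (1/2)^1.4958 ≈ 192.53 pmol/L.
glucagon: 586 × (1/2)^2.0301 ≈ 143.48 pmol/L.
Insulin has more remaining, at ≈ 192.53 pmol/L.

insulin, 190 pmol/L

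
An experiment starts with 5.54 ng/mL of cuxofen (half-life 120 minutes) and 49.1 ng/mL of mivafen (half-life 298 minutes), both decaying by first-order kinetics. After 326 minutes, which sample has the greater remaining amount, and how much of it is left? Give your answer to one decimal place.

cuxofen: 5.54 × (1/2)^2.7167 ≈ 0.84277 ng/mL.
mivafen: 49.1 × (1/2)^1.094 ≈ 23.002 ng/mL.
Mivafen has more remaining, at ≈ 23.002 ng/mL.

mivafen, 23.0 ng/mL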